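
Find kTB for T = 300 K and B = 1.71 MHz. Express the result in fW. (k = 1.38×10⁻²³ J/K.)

7.08 fW

P_n = kTB = 1.38×10⁻²³ × 300 × 1.71×10⁶ = 7.08×10⁻¹⁵ W = 7.08 fW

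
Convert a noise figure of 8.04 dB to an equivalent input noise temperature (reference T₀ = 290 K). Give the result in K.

F = 10^(8.04/10) = 6.36796
T_e = (F − 1)·T₀ = (6.36796 − 1) × 290 = 1557 K

1557 K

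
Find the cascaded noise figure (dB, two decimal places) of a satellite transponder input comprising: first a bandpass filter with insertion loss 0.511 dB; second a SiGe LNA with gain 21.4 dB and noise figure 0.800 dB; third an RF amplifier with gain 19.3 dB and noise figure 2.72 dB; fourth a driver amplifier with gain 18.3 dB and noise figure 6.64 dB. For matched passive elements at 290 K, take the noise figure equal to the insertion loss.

Convert to linear (a loss of L dB is a gain of −L dB): F_i = 10^(NF_i/10), G_i = 10^(G_i,dB/10)
  Stage 1: F_1 = 10^(0.511/10) = 1.125, G_1 = 10^(−0.511/10) = 0.8890
  Stage 2: F_2 = 10^(0.800/10) = 1.202, G_2 = 10^(21.4/10) = 138.0
  Stage 3: F_3 = 10^(2.72/10) = 1.871, G_3 = 10^(19.3/10) = 85.11
  Stage 4: F_4 = 10^(6.64/10) = 4.613, G_4 = 10^(18.3/10) = 67.61
Friis cascade:
  F = 1.125 + (1.202 − 1)/0.8890 + (1.871 − 1)/122.7 + (4.613 − 1)/1.044×10⁴ = 1.360
NF = 10 log₁₀(1.360) = 1.33 dB

1.33 dB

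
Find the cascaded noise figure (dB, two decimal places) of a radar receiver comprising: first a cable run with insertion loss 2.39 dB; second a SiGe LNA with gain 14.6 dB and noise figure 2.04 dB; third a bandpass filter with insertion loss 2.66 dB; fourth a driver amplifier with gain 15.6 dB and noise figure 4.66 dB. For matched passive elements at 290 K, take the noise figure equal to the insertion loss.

4.83 dB

Convert to linear (a loss of L dB is a gain of −L dB): F_i = 10^(NF_i/10), G_i = 10^(G_i,dB/10)
  Stage 1: F_1 = 10^(2.39/10) = 1.734, G_1 = 10^(−2.39/10) = 0.5768
  Stage 2: F_2 = 10^(2.04/10) = 1.600, G_2 = 10^(14.6/10) = 28.84
  Stage 3: F_3 = 10^(2.66/10) = 1.845, G_3 = 10^(−2.66/10) = 0.5420
  Stage 4: F_4 = 10^(4.66/10) = 2.924, G_4 = 10^(15.6/10) = 36.31
Friis cascade:
  F = 1.734 + (1.600 − 1)/0.5768 + (1.845 − 1)/16.63 + (2.924 − 1)/9.016 = 3.038
NF = 10 log₁₀(3.038) = 4.83 dB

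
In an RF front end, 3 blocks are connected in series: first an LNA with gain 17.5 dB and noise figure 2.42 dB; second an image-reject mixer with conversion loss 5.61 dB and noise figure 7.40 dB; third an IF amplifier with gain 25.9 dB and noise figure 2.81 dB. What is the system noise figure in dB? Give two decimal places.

Convert to linear (a loss of L dB is a gain of −L dB): F_i = 10^(NF_i/10), G_i = 10^(G_i,dB/10)
  Stage 1: F_1 = 10^(2.42/10) = 1.746, G_1 = 10^(17.5/10) = 56.23
  Stage 2: F_2 = 10^(7.40/10) = 5.495, G_2 = 10^(−5.61/10) = 0.2748
  Stage 3: F_3 = 10^(2.81/10) = 1.910, G_3 = 10^(25.9/10) = 389.0
Friis cascade:
  F = 1.746 + (5.495 − 1)/56.23 + (1.910 − 1)/15.45 = 1.885
NF = 10 log₁₀(1.885) = 2.75 dB

2.75 dB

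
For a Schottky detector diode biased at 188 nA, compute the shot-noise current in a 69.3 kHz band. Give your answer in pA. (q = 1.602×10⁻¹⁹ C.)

I_n = √(2qI·B)
2qI·B = 2 × 1.602×10⁻¹⁹ × 1.88×10⁻⁷ × 6.93×10⁴ = 4.17×10⁻²¹ A²
I_n = √(4.17×10⁻²¹) = 6.46×10⁻¹¹ A = 64.6 pA

64.6 pA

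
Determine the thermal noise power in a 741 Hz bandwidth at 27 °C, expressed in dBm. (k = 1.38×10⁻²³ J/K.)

T = 27 °C + 273.15 = 300.15 K
P_n = kTB = 1.38×10⁻²³ × 300.15 × 7.41×10² = 3.07×10⁻¹⁸ W
In dBm: 10 log₁₀(3.07×10⁻¹⁸ / 10⁻³) = −145.1 dBm

−145.1 dBm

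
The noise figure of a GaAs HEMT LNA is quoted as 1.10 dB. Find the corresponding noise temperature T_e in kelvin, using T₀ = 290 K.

83.6 K

F = 10^(1.10/10) = 1.28825
T_e = (F − 1)·T₀ = (1.28825 − 1) × 290 = 83.6 K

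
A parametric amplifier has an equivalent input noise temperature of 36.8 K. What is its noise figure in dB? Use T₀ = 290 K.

0.519 dB

F = 1 + T_e/T₀ = 1 + 36.8/290 = 1.1269
NF = 10 log₁₀(1.1269) = 0.519 dB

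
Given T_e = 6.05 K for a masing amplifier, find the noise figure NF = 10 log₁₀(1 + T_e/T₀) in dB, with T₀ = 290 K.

0.090 dB

F = 1 + T_e/T₀ = 1 + 6.05/290 = 1.02086
NF = 10 log₁₀(1.02086) = 0.090 dB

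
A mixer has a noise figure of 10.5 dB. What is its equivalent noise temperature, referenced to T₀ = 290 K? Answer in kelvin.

F = 10^(10.5/10) = 11.2202
T_e = (F − 1)·T₀ = (11.2202 − 1) × 290 = 2964 K

2964 K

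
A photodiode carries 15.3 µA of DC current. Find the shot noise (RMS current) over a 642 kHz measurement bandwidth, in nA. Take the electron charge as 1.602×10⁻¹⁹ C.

I_n = √(2qI·B)
2qI·B = 2 × 1.602×10⁻¹⁹ × 1.53×10⁻⁵ × 6.42×10⁵ = 3.15×10⁻¹⁸ A²
I_n = √(3.15×10⁻¹⁸) = 1.77×10⁻⁹ A = 1.77 nA

1.77 nA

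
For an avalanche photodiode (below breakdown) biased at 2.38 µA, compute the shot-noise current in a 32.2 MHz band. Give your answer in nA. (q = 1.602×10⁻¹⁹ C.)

4.96 nA

I_n = √(2qI·B)
2qI·B = 2 × 1.602×10⁻¹⁹ × 2.38×10⁻⁶ × 3.22×10⁷ = 2.46×10⁻¹⁷ A²
I_n = √(2.46×10⁻¹⁷) = 4.96×10⁻⁹ A = 4.96 nA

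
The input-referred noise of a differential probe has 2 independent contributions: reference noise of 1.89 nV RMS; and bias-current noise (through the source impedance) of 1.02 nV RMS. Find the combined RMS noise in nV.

Uncorrelated sources add in power (mean-square): V_tot = √(ΣV_i²)
V_tot = √[(1.89×10⁻⁹)² + (1.02×10⁻⁹)²] = 2.15×10⁻⁹ V = 2.15 nV

2.15 nV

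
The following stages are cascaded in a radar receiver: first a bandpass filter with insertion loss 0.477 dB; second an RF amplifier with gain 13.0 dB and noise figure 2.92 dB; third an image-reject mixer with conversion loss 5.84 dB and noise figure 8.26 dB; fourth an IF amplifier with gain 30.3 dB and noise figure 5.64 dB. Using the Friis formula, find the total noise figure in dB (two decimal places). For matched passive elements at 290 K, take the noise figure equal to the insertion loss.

4.88 dB

Convert to linear (a loss of L dB is a gain of −L dB): F_i = 10^(NF_i/10), G_i = 10^(G_i,dB/10)
  Stage 1: F_1 = 10^(0.477/10) = 1.116, G_1 = 10^(−0.477/10) = 0.8960
  Stage 2: F_2 = 10^(2.92/10) = 1.959, G_2 = 10^(13.0/10) = 19.95
  Stage 3: F_3 = 10^(8.26/10) = 6.699, G_3 = 10^(−5.84/10) = 0.2606
  Stage 4: F_4 = 10^(5.64/10) = 3.664, G_4 = 10^(30.3/10) = 1072
Friis cascade:
  F = 1.116 + (1.959 − 1)/0.8960 + (6.699 − 1)/17.88 + (3.664 − 1)/4.659 = 3.077
NF = 10 log₁₀(3.077) = 4.88 dB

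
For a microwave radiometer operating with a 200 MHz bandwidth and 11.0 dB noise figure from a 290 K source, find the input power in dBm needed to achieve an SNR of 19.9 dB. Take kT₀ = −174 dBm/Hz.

Sensitivity = −174 + 10 log₁₀(B) + NF + SNR_min
= −174 + 83.01 + 11.0 + 19.9
= −60.09 dBm → −60.1 dBm

−60.1 dBm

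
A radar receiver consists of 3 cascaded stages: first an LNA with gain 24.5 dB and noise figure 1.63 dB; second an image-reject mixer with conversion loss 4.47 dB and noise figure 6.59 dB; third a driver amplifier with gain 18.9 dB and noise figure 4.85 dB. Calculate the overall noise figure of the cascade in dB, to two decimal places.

Convert to linear (a loss of L dB is a gain of −L dB): F_i = 10^(NF_i/10), G_i = 10^(G_i,dB/10)
  Stage 1: F_1 = 10^(1.63/10) = 1.455, G_1 = 10^(24.5/10) = 281.8
  Stage 2: F_2 = 10^(6.59/10) = 4.560, G_2 = 10^(−4.47/10) = 0.3573
  Stage 3: F_3 = 10^(4.85/10) = 3.055, G_3 = 10^(18.9/10) = 77.62
Friis cascade:
  F = 1.455 + (4.560 − 1)/281.8 + (3.055 − 1)/100.7 = 1.488
NF = 10 log₁₀(1.488) = 1.73 dB

1.73 dB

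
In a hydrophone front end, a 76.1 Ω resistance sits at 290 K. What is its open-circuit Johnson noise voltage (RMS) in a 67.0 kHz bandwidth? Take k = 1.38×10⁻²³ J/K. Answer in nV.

V_n = √(4kTRB)
4kTRB = 4 × 1.38×10⁻²³ × 290 × 7.61×10¹ × 6.70×10⁴ = 8.16×10⁻¹⁴ V²
V_n = √(8.16×10⁻¹⁴) = 2.86×10⁻⁷ V = 286 nV

286 nV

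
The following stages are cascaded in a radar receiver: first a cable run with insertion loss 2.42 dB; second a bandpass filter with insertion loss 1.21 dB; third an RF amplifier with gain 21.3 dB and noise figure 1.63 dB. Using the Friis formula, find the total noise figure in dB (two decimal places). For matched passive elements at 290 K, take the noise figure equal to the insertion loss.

Convert to linear (a loss of L dB is a gain of −L dB): F_i = 10^(NF_i/10), G_i = 10^(G_i,dB/10)
  Stage 1: F_1 = 10^(2.42/10) = 1.746, G_1 = 10^(−2.42/10) = 0.5728
  Stage 2: F_2 = 10^(1.21/10) = 1.321, G_2 = 10^(−1.21/10) = 0.7568
  Stage 3: F_3 = 10^(1.63/10) = 1.455, G_3 = 10^(21.3/10) = 134.9
Friis cascade:
  F = 1.746 + (1.321 − 1)/0.5728 + (1.455 − 1)/0.4335 = 3.357
NF = 10 log₁₀(3.357) = 5.26 dB

5.26 dB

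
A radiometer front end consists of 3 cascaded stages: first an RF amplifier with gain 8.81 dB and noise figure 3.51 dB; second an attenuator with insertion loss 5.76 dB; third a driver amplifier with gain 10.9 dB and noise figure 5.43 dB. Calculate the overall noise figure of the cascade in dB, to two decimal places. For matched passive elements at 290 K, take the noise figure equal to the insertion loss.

Convert to linear (a loss of L dB is a gain of −L dB): F_i = 10^(NF_i/10), G_i = 10^(G_i,dB/10)
  Stage 1: F_1 = 10^(3.51/10) = 2.244, G_1 = 10^(8.81/10) = 7.603
  Stage 2: F_2 = 10^(5.76/10) = 3.767, G_2 = 10^(−5.76/10) = 0.2655
  Stage 3: F_3 = 10^(5.43/10) = 3.491, G_3 = 10^(10.9/10) = 12.30
Friis cascade:
  F = 2.244 + (3.767 − 1)/7.603 + (3.491 − 1)/2.018 = 3.842
NF = 10 log₁₀(3.842) = 5.85 dB

5.85 dB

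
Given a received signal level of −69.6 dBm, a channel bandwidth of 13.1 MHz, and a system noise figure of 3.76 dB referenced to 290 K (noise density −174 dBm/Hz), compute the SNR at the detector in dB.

29.5 dB

Noise floor: N = −174 + 10 log₁₀(B) + NF
10 log₁₀(1.31×10⁷) = 71.17 dB
N = −174 + 71.17 + 3.76 = −99.07 dBm
SNR = P_sig − N = −69.6 − (−99.07) = 29.47 dB → 29.5 dB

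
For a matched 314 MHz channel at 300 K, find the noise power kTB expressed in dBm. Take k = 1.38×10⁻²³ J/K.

−88.9 dBm

P_n = kTB = 1.38×10⁻²³ × 300 × 3.14×10⁸ = 1.30×10⁻¹² W
In dBm: 10 log₁₀(1.30×10⁻¹² / 10⁻³) = −88.9 dBm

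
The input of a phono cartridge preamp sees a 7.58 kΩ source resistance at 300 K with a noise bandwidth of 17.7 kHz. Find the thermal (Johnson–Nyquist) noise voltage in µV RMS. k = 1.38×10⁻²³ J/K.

V_n = √(4kTRB)
4kTRB = 4 × 1.38×10⁻²³ × 300 × 7.58×10³ × 1.77×10⁴ = 2.22×10⁻¹² V²
V_n = √(2.22×10⁻¹²) = 1.49×10⁻⁶ V = 1.49 µV

1.49 µV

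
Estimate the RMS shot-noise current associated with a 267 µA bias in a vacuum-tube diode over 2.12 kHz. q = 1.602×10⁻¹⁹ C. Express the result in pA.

I_n = √(2qI·B)
2qI·B = 2 × 1.602×10⁻¹⁹ × 2.67×10⁻⁴ × 2.12×10³ = 1.81×10⁻¹⁹ A²
I_n = √(1.81×10⁻¹⁹) = 4.26×10⁻¹⁰ A = 426 pA

426 pA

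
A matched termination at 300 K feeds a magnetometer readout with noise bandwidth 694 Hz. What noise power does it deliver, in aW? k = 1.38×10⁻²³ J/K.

P_n = kTB = 1.38×10⁻²³ × 300 × 6.94×10² = 2.87×10⁻¹⁸ W = 2.87 aW

2.87 aW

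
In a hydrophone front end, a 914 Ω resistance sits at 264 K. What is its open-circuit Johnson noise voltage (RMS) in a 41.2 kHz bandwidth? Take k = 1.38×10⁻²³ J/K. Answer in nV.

V_n = √(4kTRB)
4kTRB = 4 × 1.38×10⁻²³ × 264 × 9.14×10² × 4.12×10⁴ = 5.49×10⁻¹³ V²
V_n = √(5.49×10⁻¹³) = 7.41×10⁻⁷ V = 741 nV

741 nV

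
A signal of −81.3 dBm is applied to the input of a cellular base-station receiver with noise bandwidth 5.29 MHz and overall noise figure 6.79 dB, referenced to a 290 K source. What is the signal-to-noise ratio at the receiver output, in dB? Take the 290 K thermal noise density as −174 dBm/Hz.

Noise floor: N = −174 + 10 log₁₀(B) + NF
10 log₁₀(5.29×10⁶) = 67.23 dB
N = −174 + 67.23 + 6.79 = −99.98 dBm
SNR = P_sig − N = −81.3 − (−99.98) = 18.68 dB → 18.7 dB

18.7 dB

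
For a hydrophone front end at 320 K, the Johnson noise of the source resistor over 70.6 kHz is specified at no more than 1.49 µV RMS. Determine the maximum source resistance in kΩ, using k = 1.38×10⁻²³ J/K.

1.78 kΩ

Johnson–Nyquist: V_n = √(4kTRB) ⇒ R = V_n² / (4kTB)
4kTB = 4 × 1.38×10⁻²³ × 320 × 7.06×10⁴ = 1.25×10⁻¹⁵
R = (1.49×10⁻⁶)² / 1.25×10⁻¹⁵ = 1.78×10³ Ω = 1.78 kΩ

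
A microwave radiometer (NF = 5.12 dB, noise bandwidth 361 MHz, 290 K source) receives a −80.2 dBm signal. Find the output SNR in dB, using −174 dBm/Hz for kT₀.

Noise floor: N = −174 + 10 log₁₀(B) + NF
10 log₁₀(3.61×10⁸) = 85.58 dB
N = −174 + 85.58 + 5.12 = −83.30 dBm
SNR = P_sig − N = −80.2 − (−83.30) = 3.10 dB → 3.1 dB

3.1 dB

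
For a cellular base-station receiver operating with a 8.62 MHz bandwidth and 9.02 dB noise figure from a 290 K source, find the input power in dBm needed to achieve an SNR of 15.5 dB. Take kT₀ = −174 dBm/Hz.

Sensitivity = −174 + 10 log₁₀(B) + NF + SNR_min
= −174 + 69.36 + 9.02 + 15.5
= −80.12 dBm → −80.1 dBm

−80.1 dBm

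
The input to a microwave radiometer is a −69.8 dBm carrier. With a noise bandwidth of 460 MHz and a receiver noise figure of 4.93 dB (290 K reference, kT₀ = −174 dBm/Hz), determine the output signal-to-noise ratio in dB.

Noise floor: N = −174 + 10 log₁₀(B) + NF
10 log₁₀(4.60×10⁸) = 86.63 dB
N = −174 + 86.63 + 4.93 = −82.44 dBm
SNR = P_sig − N = −69.8 − (−82.44) = 12.64 dB → 12.6 dB

12.6 dB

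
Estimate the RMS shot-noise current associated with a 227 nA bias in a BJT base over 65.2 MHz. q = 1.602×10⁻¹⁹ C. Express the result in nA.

2.18 nA

I_n = √(2qI·B)
2qI·B = 2 × 1.602×10⁻¹⁹ × 2.27×10⁻⁷ × 6.52×10⁷ = 4.74×10⁻¹⁸ A²
I_n = √(4.74×10⁻¹⁸) = 2.18×10⁻⁹ A = 2.18 nA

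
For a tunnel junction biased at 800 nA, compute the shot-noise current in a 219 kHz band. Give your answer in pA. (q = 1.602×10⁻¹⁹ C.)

237 pA

I_n = √(2qI·B)
2qI·B = 2 × 1.602×10⁻¹⁹ × 8.00×10⁻⁷ × 2.19×10⁵ = 5.61×10⁻²⁰ A²
I_n = √(5.61×10⁻²⁰) = 2.37×10⁻¹⁰ A = 237 pA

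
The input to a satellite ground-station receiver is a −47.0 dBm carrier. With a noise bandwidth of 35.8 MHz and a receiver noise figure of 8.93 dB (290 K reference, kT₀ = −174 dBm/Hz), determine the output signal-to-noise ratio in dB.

Noise floor: N = −174 + 10 log₁₀(B) + NF
10 log₁₀(3.58×10⁷) = 75.54 dB
N = −174 + 75.54 + 8.93 = −89.53 dBm
SNR = P_sig − N = −47.0 − (−89.53) = 42.53 dB → 42.5 dB

42.5 dB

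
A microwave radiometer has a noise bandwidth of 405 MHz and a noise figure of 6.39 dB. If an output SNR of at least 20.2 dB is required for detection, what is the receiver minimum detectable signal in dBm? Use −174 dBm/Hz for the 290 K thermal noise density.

−61.3 dBm

Sensitivity = −174 + 10 log₁₀(B) + NF + SNR_min
= −174 + 86.07 + 6.39 + 20.2
= −61.34 dBm → −61.3 dBm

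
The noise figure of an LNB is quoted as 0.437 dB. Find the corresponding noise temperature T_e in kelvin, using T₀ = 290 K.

F = 10^(0.437/10) = 1.10586
T_e = (F − 1)·T₀ = (1.10586 − 1) × 290 = 30.7 K

30.7 K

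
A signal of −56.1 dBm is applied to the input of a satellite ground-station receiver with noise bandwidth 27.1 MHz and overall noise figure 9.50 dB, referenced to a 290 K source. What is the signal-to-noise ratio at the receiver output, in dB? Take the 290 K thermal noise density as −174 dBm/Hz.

34.1 dB

Noise floor: N = −174 + 10 log₁₀(B) + NF
10 log₁₀(2.71×10⁷) = 74.33 dB
N = −174 + 74.33 + 9.50 = −90.17 dBm
SNR = P_sig − N = −56.1 − (−90.17) = 34.07 dB → 34.1 dB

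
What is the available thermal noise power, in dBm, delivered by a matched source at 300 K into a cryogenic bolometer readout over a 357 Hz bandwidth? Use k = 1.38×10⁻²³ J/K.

P_n = kTB = 1.38×10⁻²³ × 300 × 3.57×10² = 1.48×10⁻¹⁸ W
In dBm: 10 log₁₀(1.48×10⁻¹⁸ / 10⁻³) = −148.3 dBm

−148.3 dBm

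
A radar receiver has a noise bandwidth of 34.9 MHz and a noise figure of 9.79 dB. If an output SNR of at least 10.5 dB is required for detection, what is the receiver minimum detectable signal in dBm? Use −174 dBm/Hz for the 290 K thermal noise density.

−78.3 dBm

Sensitivity = −174 + 10 log₁₀(B) + NF + SNR_min
= −174 + 75.43 + 9.79 + 10.5
= −78.28 dBm → −78.3 dBm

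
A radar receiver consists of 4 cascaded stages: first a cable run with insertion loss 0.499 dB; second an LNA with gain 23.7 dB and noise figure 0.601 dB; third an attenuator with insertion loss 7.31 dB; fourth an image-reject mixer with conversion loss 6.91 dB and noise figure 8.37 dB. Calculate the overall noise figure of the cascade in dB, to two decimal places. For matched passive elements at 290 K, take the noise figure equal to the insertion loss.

Convert to linear (a loss of L dB is a gain of −L dB): F_i = 10^(NF_i/10), G_i = 10^(G_i,dB/10)
  Stage 1: F_1 = 10^(0.499/10) = 1.122, G_1 = 10^(−0.499/10) = 0.8915
  Stage 2: F_2 = 10^(0.601/10) = 1.148, G_2 = 10^(23.7/10) = 234.4
  Stage 3: F_3 = 10^(7.31/10) = 5.383, G_3 = 10^(−7.31/10) = 0.1858
  Stage 4: F_4 = 10^(8.37/10) = 6.871, G_4 = 10^(−6.91/10) = 0.2037
Friis cascade:
  F = 1.122 + (1.148 − 1)/0.8915 + (5.383 − 1)/209.0 + (6.871 − 1)/38.82 = 1.460
NF = 10 log₁₀(1.460) = 1.64 dB

1.64 dB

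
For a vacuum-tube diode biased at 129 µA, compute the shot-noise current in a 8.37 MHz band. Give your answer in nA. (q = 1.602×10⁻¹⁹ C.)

18.6 nA

I_n = √(2qI·B)
2qI·B = 2 × 1.602×10⁻¹⁹ × 1.29×10⁻⁴ × 8.37×10⁶ = 3.46×10⁻¹⁶ A²
I_n = √(3.46×10⁻¹⁶) = 1.86×10⁻⁸ A = 18.6 nA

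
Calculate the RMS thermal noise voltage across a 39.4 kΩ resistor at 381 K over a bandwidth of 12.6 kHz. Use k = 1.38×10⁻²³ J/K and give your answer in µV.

3.23 µV

V_n = √(4kTRB)
4kTRB = 4 × 1.38×10⁻²³ × 381 × 3.94×10⁴ × 1.26×10⁴ = 1.04×10⁻¹¹ V²
V_n = √(1.04×10⁻¹¹) = 3.23×10⁻⁶ V = 3.23 µV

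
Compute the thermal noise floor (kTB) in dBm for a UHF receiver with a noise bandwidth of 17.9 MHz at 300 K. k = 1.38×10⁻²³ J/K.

P_n = kTB = 1.38×10⁻²³ × 300 × 1.79×10⁷ = 7.41×10⁻¹⁴ W
In dBm: 10 log₁₀(7.41×10⁻¹⁴ / 10⁻³) = −101.3 dBm

−101.3 dBm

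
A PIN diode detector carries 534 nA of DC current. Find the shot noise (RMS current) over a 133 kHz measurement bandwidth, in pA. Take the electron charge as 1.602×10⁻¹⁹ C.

151 pA

I_n = √(2qI·B)
2qI·B = 2 × 1.602×10⁻¹⁹ × 5.34×10⁻⁷ × 1.33×10⁵ = 2.28×10⁻²⁰ A²
I_n = √(2.28×10⁻²⁰) = 1.51×10⁻¹⁰ A = 151 pA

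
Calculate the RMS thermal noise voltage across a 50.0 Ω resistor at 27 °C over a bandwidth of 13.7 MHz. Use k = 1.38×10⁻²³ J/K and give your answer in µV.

T = 27 °C + 273.15 = 300.15 K
V_n = √(4kTRB)
4kTRB = 4 × 1.38×10⁻²³ × 300.15 × 5.00×10¹ × 1.37×10⁷ = 1.13×10⁻¹¹ V²
V_n = √(1.13×10⁻¹¹) = 3.37×10⁻⁶ V = 3.37 µV

3.37 µV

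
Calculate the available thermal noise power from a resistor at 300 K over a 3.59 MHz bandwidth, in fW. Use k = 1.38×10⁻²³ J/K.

14.9 fW

P_n = kTB = 1.38×10⁻²³ × 300 × 3.59×10⁶ = 1.49×10⁻¹⁴ W = 14.9 fW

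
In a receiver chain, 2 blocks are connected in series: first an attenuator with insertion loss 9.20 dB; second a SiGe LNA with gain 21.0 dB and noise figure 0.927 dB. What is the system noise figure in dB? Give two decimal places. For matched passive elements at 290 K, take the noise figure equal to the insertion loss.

10.13 dB

Convert to linear (a loss of L dB is a gain of −L dB): F_i = 10^(NF_i/10), G_i = 10^(G_i,dB/10)
  Stage 1: F_1 = 10^(9.20/10) = 8.318, G_1 = 10^(−9.20/10) = 0.1202
  Stage 2: F_2 = 10^(0.927/10) = 1.238, G_2 = 10^(21.0/10) = 125.9
Friis cascade:
  F = 8.318 + (1.238 − 1)/0.1202 = 10.30
NF = 10 log₁₀(10.30) = 10.13 dB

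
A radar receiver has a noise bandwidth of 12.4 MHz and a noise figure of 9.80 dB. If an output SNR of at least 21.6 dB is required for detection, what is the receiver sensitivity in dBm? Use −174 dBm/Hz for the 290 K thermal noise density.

−71.7 dBm

Sensitivity = −174 + 10 log₁₀(B) + NF + SNR_min
= −174 + 70.93 + 9.80 + 21.6
= −71.67 dBm → −71.7 dBm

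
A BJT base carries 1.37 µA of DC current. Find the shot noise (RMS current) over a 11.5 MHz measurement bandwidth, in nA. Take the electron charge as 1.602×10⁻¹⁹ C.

2.25 nA

I_n = √(2qI·B)
2qI·B = 2 × 1.602×10⁻¹⁹ × 1.37×10⁻⁶ × 1.15×10⁷ = 5.05×10⁻¹⁸ A²
I_n = √(5.05×10⁻¹⁸) = 2.25×10⁻⁹ A = 2.25 nA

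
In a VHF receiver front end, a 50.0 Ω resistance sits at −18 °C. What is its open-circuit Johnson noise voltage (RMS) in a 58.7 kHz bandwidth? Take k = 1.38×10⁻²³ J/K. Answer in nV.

T = −18 °C + 273.15 = 255.15 K
V_n = √(4kTRB)
4kTRB = 4 × 1.38×10⁻²³ × 255.15 × 5.00×10¹ × 5.87×10⁴ = 4.13×10⁻¹⁴ V²
V_n = √(4.13×10⁻¹⁴) = 2.03×10⁻⁷ V = 203 nV

203 nV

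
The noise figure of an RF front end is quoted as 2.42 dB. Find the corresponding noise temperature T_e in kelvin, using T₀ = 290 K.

216 K

F = 10^(2.42/10) = 1.74582
T_e = (F − 1)·T₀ = (1.74582 − 1) × 290 = 216 K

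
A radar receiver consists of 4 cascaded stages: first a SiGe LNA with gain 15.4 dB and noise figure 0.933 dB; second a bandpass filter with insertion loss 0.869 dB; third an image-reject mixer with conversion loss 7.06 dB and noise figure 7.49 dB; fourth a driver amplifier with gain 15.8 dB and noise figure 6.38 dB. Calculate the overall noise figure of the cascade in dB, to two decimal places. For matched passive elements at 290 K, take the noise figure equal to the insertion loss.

3.03 dB

Convert to linear (a loss of L dB is a gain of −L dB): F_i = 10^(NF_i/10), G_i = 10^(G_i,dB/10)
  Stage 1: F_1 = 10^(0.933/10) = 1.240, G_1 = 10^(15.4/10) = 34.67
  Stage 2: F_2 = 10^(0.869/10) = 1.222, G_2 = 10^(−0.869/10) = 0.8187
  Stage 3: F_3 = 10^(7.49/10) = 5.610, G_3 = 10^(−7.06/10) = 0.1968
  Stage 4: F_4 = 10^(6.38/10) = 4.345, G_4 = 10^(15.8/10) = 38.02
Friis cascade:
  F = 1.240 + (1.222 − 1)/34.67 + (5.610 − 1)/28.39 + (4.345 − 1)/5.586 = 2.007
NF = 10 log₁₀(2.007) = 3.03 dB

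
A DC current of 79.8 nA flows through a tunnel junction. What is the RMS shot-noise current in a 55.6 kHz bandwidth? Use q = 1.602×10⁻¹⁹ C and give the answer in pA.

I_n = √(2qI·B)
2qI·B = 2 × 1.602×10⁻¹⁹ × 7.98×10⁻⁸ × 5.56×10⁴ = 1.42×10⁻²¹ A²
I_n = √(1.42×10⁻²¹) = 3.77×10⁻¹¹ A = 37.7 pA

37.7 pA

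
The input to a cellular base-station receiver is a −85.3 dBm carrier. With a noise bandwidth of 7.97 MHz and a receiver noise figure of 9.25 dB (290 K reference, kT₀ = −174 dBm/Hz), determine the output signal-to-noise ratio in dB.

10.4 dB

Noise floor: N = −174 + 10 log₁₀(B) + NF
10 log₁₀(7.97×10⁶) = 69.01 dB
N = −174 + 69.01 + 9.25 = −95.74 dBm
SNR = P_sig − N = −85.3 − (−95.74) = 10.44 dB → 10.4 dB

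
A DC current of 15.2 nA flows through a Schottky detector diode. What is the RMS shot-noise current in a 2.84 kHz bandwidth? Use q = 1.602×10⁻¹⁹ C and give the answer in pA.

I_n = √(2qI·B)
2qI·B = 2 × 1.602×10⁻¹⁹ × 1.52×10⁻⁸ × 2.84×10³ = 1.38×10⁻²³ A²
I_n = √(1.38×10⁻²³) = 3.72×10⁻¹² A = 3.72 pA

3.72 pA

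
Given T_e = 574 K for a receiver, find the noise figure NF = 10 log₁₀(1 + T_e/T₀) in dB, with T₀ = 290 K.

F = 1 + T_e/T₀ = 1 + 574/290 = 2.97931
NF = 10 log₁₀(2.97931) = 4.74 dB

4.74 dB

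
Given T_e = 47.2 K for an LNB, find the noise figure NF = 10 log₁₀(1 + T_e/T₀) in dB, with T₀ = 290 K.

0.655 dB

F = 1 + T_e/T₀ = 1 + 47.2/290 = 1.16276
NF = 10 log₁₀(1.16276) = 0.655 dB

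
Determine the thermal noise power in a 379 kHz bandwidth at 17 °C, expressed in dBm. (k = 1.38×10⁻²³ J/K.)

T = 17 °C + 273.15 = 290.15 K
P_n = kTB = 1.38×10⁻²³ × 290.15 × 3.79×10⁵ = 1.52×10⁻¹⁵ W
In dBm: 10 log₁₀(1.52×10⁻¹⁵ / 10⁻³) = −118.2 dBm

−118.2 dBm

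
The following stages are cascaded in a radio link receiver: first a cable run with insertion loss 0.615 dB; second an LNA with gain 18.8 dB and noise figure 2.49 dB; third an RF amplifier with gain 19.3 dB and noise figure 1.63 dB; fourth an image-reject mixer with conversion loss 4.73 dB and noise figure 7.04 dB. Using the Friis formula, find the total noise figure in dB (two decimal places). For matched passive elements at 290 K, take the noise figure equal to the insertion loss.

Convert to linear (a loss of L dB is a gain of −L dB): F_i = 10^(NF_i/10), G_i = 10^(G_i,dB/10)
  Stage 1: F_1 = 10^(0.615/10) = 1.152, G_1 = 10^(−0.615/10) = 0.8680
  Stage 2: F_2 = 10^(2.49/10) = 1.774, G_2 = 10^(18.8/10) = 75.86
  Stage 3: F_3 = 10^(1.63/10) = 1.455, G_3 = 10^(19.3/10) = 85.11
  Stage 4: F_4 = 10^(7.04/10) = 5.058, G_4 = 10^(−4.73/10) = 0.3365
Friis cascade:
  F = 1.152 + (1.774 − 1)/0.8680 + (1.455 − 1)/65.84 + (5.058 − 1)/5604 = 2.052
NF = 10 log₁₀(2.052) = 3.12 dB

3.12 dB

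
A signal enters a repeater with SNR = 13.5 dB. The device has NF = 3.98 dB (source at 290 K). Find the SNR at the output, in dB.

By definition F = SNR_in/SNR_out, so in dB: SNR_out = SNR_in − NF
SNR_out = 13.5 − 3.98 = 9.52 dB

9.52 dB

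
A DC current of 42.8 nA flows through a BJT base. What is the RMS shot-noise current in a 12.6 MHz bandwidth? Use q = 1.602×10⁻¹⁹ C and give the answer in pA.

416 pA

I_n = √(2qI·B)
2qI·B = 2 × 1.602×10⁻¹⁹ × 4.28×10⁻⁸ × 1.26×10⁷ = 1.73×10⁻¹⁹ A²
I_n = √(1.73×10⁻¹⁹) = 4.16×10⁻¹⁰ A = 416 pA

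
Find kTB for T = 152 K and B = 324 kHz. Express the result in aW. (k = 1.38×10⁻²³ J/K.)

P_n = kTB = 1.38×10⁻²³ × 152 × 3.24×10⁵ = 6.80×10⁻¹⁶ W = 680 aW

680 aW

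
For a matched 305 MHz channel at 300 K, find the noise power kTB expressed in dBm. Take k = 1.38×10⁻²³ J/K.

−89.0 dBm

P_n = kTB = 1.38×10⁻²³ × 300 × 3.05×10⁸ = 1.26×10⁻¹² W
In dBm: 10 log₁₀(1.26×10⁻¹² / 10⁻³) = −89.0 dBm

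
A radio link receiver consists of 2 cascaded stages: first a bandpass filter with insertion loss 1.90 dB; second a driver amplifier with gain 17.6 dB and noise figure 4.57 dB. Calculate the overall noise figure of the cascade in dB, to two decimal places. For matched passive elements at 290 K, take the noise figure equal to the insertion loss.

Convert to linear (a loss of L dB is a gain of −L dB): F_i = 10^(NF_i/10), G_i = 10^(G_i,dB/10)
  Stage 1: F_1 = 10^(1.90/10) = 1.549, G_1 = 10^(−1.90/10) = 0.6457
  Stage 2: F_2 = 10^(4.57/10) = 2.864, G_2 = 10^(17.6/10) = 57.54
Friis cascade:
  F = 1.549 + (2.864 − 1)/0.6457 = 4.436
NF = 10 log₁₀(4.436) = 6.47 dB

6.47 dB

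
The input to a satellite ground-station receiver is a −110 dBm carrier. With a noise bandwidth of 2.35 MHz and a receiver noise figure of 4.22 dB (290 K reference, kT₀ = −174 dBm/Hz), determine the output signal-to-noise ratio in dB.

Noise floor: N = −174 + 10 log₁₀(B) + NF
10 log₁₀(2.35×10⁶) = 63.71 dB
N = −174 + 63.71 + 4.22 = −106.07 dBm
SNR = P_sig − N = −110 − (−106.07) = −3.93 dB → −3.9 dB

−3.9 dB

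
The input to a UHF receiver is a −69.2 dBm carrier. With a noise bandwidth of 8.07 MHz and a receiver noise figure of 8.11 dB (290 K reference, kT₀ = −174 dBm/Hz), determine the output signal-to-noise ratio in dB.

27.6 dB

Noise floor: N = −174 + 10 log₁₀(B) + NF
10 log₁₀(8.07×10⁶) = 69.07 dB
N = −174 + 69.07 + 8.11 = −96.82 dBm
SNR = P_sig − N = −69.2 − (−96.82) = 27.62 dB → 27.6 dB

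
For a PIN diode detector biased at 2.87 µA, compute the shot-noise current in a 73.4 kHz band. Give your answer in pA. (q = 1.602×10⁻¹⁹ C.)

260 pA

I_n = √(2qI·B)
2qI·B = 2 × 1.602×10⁻¹⁹ × 2.87×10⁻⁶ × 7.34×10⁴ = 6.75×10⁻²⁰ A²
I_n = √(6.75×10⁻²⁰) = 2.60×10⁻¹⁰ A = 260 pA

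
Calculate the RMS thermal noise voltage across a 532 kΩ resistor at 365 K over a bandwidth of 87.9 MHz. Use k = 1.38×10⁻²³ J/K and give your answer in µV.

971 µV

V_n = √(4kTRB)
4kTRB = 4 × 1.38×10⁻²³ × 365 × 5.32×10⁵ × 8.79×10⁷ = 9.42×10⁻⁷ V²
V_n = √(9.42×10⁻⁷) = 9.71×10⁻⁴ V = 971 µV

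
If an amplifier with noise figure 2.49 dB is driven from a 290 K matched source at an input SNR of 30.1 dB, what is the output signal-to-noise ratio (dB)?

27.61 dB

By definition F = SNR_in/SNR_out, so in dB: SNR_out = SNR_in − NF
SNR_out = 30.1 − 2.49 = 27.61 dB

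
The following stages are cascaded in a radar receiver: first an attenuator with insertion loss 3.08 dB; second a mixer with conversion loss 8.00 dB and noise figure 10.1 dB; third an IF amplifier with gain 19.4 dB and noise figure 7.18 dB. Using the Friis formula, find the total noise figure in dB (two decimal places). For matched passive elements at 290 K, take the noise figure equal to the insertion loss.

18.75 dB

Convert to linear (a loss of L dB is a gain of −L dB): F_i = 10^(NF_i/10), G_i = 10^(G_i,dB/10)
  Stage 1: F_1 = 10^(3.08/10) = 2.032, G_1 = 10^(−3.08/10) = 0.4920
  Stage 2: F_2 = 10^(10.1/10) = 10.23, G_2 = 10^(−8.00/10) = 0.1585
  Stage 3: F_3 = 10^(7.18/10) = 5.224, G_3 = 10^(19.4/10) = 87.10
Friis cascade:
  F = 2.032 + (10.23 − 1)/0.4920 + (5.224 − 1)/0.07798 = 74.96
NF = 10 log₁₀(74.96) = 18.75 dB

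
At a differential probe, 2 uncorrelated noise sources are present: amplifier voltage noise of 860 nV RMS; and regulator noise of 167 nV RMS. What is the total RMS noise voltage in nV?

876 nV

Uncorrelated sources add in power (mean-square): V_tot = √(ΣV_i²)
V_tot = √[(8.60×10⁻⁷)² + (1.67×10⁻⁷)²] = 8.76×10⁻⁷ V = 876 nV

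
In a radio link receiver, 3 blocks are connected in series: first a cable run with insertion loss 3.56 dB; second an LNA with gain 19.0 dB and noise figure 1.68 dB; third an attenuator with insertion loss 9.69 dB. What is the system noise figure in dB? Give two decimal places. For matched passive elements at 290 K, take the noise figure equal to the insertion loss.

5.54 dB

Convert to linear (a loss of L dB is a gain of −L dB): F_i = 10^(NF_i/10), G_i = 10^(G_i,dB/10)
  Stage 1: F_1 = 10^(3.56/10) = 2.270, G_1 = 10^(−3.56/10) = 0.4406
  Stage 2: F_2 = 10^(1.68/10) = 1.472, G_2 = 10^(19.0/10) = 79.43
  Stage 3: F_3 = 10^(9.69/10) = 9.311, G_3 = 10^(−9.69/10) = 0.1074
Friis cascade:
  F = 2.270 + (1.472 − 1)/0.4406 + (9.311 − 1)/34.99 = 3.579
NF = 10 log₁₀(3.579) = 5.54 dB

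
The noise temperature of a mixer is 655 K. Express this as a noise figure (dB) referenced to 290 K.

F = 1 + T_e/T₀ = 1 + 655/290 = 3.25862
NF = 10 log₁₀(3.25862) = 5.13 dB

5.13 dB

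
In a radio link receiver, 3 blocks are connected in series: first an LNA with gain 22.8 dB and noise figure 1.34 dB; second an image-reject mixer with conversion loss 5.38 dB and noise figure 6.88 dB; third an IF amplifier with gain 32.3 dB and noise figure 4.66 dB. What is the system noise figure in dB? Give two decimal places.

Convert to linear (a loss of L dB is a gain of −L dB): F_i = 10^(NF_i/10), G_i = 10^(G_i,dB/10)
  Stage 1: F_1 = 10^(1.34/10) = 1.361, G_1 = 10^(22.8/10) = 190.5
  Stage 2: F_2 = 10^(6.88/10) = 4.875, G_2 = 10^(−5.38/10) = 0.2897
  Stage 3: F_3 = 10^(4.66/10) = 2.924, G_3 = 10^(32.3/10) = 1698
Friis cascade:
  F = 1.361 + (4.875 − 1)/190.5 + (2.924 − 1)/55.21 = 1.417
NF = 10 log₁₀(1.417) = 1.51 dB

1.51 dB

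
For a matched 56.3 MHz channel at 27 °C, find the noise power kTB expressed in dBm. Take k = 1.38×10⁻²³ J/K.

−96.3 dBm

T = 27 °C + 273.15 = 300.15 K
P_n = kTB = 1.38×10⁻²³ × 300.15 × 5.63×10⁷ = 2.33×10⁻¹³ W
In dBm: 10 log₁₀(2.33×10⁻¹³ / 10⁻³) = −96.3 dBm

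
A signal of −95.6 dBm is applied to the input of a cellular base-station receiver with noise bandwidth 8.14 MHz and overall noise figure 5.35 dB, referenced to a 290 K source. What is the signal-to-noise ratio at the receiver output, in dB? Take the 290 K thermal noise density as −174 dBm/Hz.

Noise floor: N = −174 + 10 log₁₀(B) + NF
10 log₁₀(8.14×10⁶) = 69.11 dB
N = −174 + 69.11 + 5.35 = −99.54 dBm
SNR = P_sig − N = −95.6 − (−99.54) = 3.94 dB → 3.9 dB

3.9 dB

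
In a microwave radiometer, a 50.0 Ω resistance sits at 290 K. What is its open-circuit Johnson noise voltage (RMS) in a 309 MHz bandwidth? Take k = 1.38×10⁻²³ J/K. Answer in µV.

V_n = √(4kTRB)
4kTRB = 4 × 1.38×10⁻²³ × 290 × 5.00×10¹ × 3.09×10⁸ = 2.47×10⁻¹⁰ V²
V_n = √(2.47×10⁻¹⁰) = 1.57×10⁻⁵ V = 15.7 µV

15.7 µV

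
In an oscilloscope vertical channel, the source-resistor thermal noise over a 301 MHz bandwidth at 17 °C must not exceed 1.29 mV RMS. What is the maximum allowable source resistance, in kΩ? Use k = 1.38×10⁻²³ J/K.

T = 17 °C + 273.15 = 290.15 K
Johnson–Nyquist: V_n = √(4kTRB) ⇒ R = V_n² / (4kTB)
4kTB = 4 × 1.38×10⁻²³ × 290.15 × 3.01×10⁸ = 4.82×10⁻¹²
R = (1.29×10⁻³)² / 4.82×10⁻¹² = 3.45×10⁵ Ω = 345 kΩ

345 kΩ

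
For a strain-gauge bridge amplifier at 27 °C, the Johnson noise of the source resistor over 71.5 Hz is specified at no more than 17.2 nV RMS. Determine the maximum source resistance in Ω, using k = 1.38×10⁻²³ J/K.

250 Ω

T = 27 °C + 273.15 = 300.15 K
Johnson–Nyquist: V_n = √(4kTRB) ⇒ R = V_n² / (4kTB)
4kTB = 4 × 1.38×10⁻²³ × 300.15 × 7.15×10¹ = 1.18×10⁻¹⁸
R = (1.72×10⁻⁸)² / 1.18×10⁻¹⁸ = 2.50×10² Ω = 250 Ω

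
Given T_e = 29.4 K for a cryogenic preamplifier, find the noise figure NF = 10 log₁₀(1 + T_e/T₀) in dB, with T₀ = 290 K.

F = 1 + T_e/T₀ = 1 + 29.4/290 = 1.10138
NF = 10 log₁₀(1.10138) = 0.419 dB

0.419 dB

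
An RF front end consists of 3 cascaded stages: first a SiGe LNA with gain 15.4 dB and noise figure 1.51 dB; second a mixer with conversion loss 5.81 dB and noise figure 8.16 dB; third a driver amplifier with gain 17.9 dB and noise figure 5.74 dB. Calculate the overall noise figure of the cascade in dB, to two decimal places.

Convert to linear (a loss of L dB is a gain of −L dB): F_i = 10^(NF_i/10), G_i = 10^(G_i,dB/10)
  Stage 1: F_1 = 10^(1.51/10) = 1.416, G_1 = 10^(15.4/10) = 34.67
  Stage 2: F_2 = 10^(8.16/10) = 6.546, G_2 = 10^(−5.81/10) = 0.2624
  Stage 3: F_3 = 10^(5.74/10) = 3.750, G_3 = 10^(17.9/10) = 61.66
Friis cascade:
  F = 1.416 + (6.546 − 1)/34.67 + (3.750 − 1)/9.099 = 1.878
NF = 10 log₁₀(1.878) = 2.74 dB

2.74 dB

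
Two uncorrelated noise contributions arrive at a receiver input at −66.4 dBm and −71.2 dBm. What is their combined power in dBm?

−65.2 dBm

Convert to linear, add, convert back:
P₁ = 2.29×10⁻¹⁰ W, P₂ = 7.59×10⁻¹¹ W
P_tot = 3.05×10⁻¹⁰ W → 10 log₁₀(P_tot / 10⁻³) = −65.2 dBm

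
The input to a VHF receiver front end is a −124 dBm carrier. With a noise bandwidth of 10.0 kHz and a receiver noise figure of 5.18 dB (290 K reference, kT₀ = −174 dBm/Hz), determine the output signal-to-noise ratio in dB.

Noise floor: N = −174 + 10 log₁₀(B) + NF
10 log₁₀(1.00×10⁴) = 40 dB
N = −174 + 40 + 5.18 = −128.82 dBm
SNR = P_sig − N = −124 − (−128.82) = 4.82 dB → 4.8 dB

4.8 dB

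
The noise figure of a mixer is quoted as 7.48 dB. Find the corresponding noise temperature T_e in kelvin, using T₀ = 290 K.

1333 K

F = 10^(7.48/10) = 5.59758
T_e = (F − 1)·T₀ = (5.59758 − 1) × 290 = 1333 K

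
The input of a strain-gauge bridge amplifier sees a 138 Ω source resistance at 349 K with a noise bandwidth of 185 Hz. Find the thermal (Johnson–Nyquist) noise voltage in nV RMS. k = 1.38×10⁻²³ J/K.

V_n = √(4kTRB)
4kTRB = 4 × 1.38×10⁻²³ × 349 × 1.38×10² × 1.85×10² = 4.92×10⁻¹⁶ V²
V_n = √(4.92×10⁻¹⁶) = 2.22×10⁻⁸ V = 22.2 nV

22.2 nV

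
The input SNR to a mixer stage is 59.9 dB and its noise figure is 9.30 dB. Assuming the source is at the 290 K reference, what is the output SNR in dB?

50.60 dB

By definition F = SNR_in/SNR_out, so in dB: SNR_out = SNR_in − NF
SNR_out = 59.9 − 9.30 = 50.60 dB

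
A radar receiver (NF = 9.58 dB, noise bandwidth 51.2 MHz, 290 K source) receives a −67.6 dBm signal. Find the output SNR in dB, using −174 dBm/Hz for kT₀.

Noise floor: N = −174 + 10 log₁₀(B) + NF
10 log₁₀(5.12×10⁷) = 77.09 dB
N = −174 + 77.09 + 9.58 = −87.33 dBm
SNR = P_sig − N = −67.6 − (−87.33) = 19.73 dB → 19.7 dB

19.7 dB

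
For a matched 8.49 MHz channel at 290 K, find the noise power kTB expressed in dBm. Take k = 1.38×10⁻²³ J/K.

−104.7 dBm

P_n = kTB = 1.38×10⁻²³ × 290 × 8.49×10⁶ = 3.40×10⁻¹⁴ W
In dBm: 10 log₁₀(3.40×10⁻¹⁴ / 10⁻³) = −104.7 dBm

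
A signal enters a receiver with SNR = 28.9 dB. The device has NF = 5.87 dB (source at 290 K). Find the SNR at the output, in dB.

By definition F = SNR_in/SNR_out, so in dB: SNR_out = SNR_in − NF
SNR_out = 28.9 − 5.87 = 23.03 dB

23.03 dB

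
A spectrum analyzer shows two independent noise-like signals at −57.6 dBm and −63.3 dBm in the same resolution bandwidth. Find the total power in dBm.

−56.6 dBm

Convert to linear, add, convert back:
P₁ = 1.74×10⁻⁹ W, P₂ = 4.68×10⁻¹⁰ W
P_tot = 2.21×10⁻⁹ W → 10 log₁₀(P_tot / 10⁻³) = −56.6 dBm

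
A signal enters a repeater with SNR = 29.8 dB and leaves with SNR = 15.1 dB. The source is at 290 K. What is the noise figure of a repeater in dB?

14.7 dB

NF (dB) = SNR_in(dB) − SNR_out(dB) when the source is at T₀
NF = 29.8 − 15.1 = 14.7 dB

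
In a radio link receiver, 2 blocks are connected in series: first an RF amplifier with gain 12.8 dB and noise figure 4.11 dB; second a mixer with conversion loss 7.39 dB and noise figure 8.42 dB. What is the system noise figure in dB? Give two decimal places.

Convert to linear (a loss of L dB is a gain of −L dB): F_i = 10^(NF_i/10), G_i = 10^(G_i,dB/10)
  Stage 1: F_1 = 10^(4.11/10) = 2.576, G_1 = 10^(12.8/10) = 19.05
  Stage 2: F_2 = 10^(8.42/10) = 6.950, G_2 = 10^(−7.39/10) = 0.1824
Friis cascade:
  F = 2.576 + (6.950 − 1)/19.05 = 2.889
NF = 10 log₁₀(2.889) = 4.61 dB

4.61 dB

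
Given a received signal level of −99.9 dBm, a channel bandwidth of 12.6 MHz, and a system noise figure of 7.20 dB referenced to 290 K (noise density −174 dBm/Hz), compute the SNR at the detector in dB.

−4.1 dB

Noise floor: N = −174 + 10 log₁₀(B) + NF
10 log₁₀(1.26×10⁷) = 71 dB
N = −174 + 71 + 7.20 = −95.80 dBm
SNR = P_sig − N = −99.9 − (−95.80) = −4.10 dB → −4.1 dB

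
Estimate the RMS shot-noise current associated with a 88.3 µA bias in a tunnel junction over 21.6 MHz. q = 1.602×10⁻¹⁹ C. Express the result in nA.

24.7 nA

I_n = √(2qI·B)
2qI·B = 2 × 1.602×10⁻¹⁹ × 8.83×10⁻⁵ × 2.16×10⁷ = 6.11×10⁻¹⁶ A²
I_n = √(6.11×10⁻¹⁶) = 2.47×10⁻⁸ A = 24.7 nA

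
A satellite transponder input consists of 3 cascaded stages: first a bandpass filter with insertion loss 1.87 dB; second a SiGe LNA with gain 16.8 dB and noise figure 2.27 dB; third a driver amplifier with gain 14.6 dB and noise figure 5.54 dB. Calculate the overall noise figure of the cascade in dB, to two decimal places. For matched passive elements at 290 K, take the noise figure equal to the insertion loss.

Convert to linear (a loss of L dB is a gain of −L dB): F_i = 10^(NF_i/10), G_i = 10^(G_i,dB/10)
  Stage 1: F_1 = 10^(1.87/10) = 1.538, G_1 = 10^(−1.87/10) = 0.6501
  Stage 2: F_2 = 10^(2.27/10) = 1.687, G_2 = 10^(16.8/10) = 47.86
  Stage 3: F_3 = 10^(5.54/10) = 3.581, G_3 = 10^(14.6/10) = 28.84
Friis cascade:
  F = 1.538 + (1.687 − 1)/0.6501 + (3.581 − 1)/31.12 = 2.677
NF = 10 log₁₀(2.677) = 4.28 dB

4.28 dB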